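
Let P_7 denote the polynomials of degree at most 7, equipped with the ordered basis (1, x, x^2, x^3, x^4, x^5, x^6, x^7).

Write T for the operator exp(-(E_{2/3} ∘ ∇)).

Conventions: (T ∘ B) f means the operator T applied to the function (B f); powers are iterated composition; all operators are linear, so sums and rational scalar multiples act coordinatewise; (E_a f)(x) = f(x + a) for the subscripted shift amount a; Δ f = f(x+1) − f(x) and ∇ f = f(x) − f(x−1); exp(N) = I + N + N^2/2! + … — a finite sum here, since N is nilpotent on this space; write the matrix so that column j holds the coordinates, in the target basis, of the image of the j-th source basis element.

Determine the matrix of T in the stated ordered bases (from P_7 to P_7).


the matrix is [[1, -1, 2/3, -1/3, 13/27, -62/81, 35/81, -709/729]; [0, 1, -2, 2, -4/3, 65/27, -124/27, 245/81]; [0, 0, 1, -3, 4, -10/3, 65/9, -434/27]; [0, 0, 0, 1, -4, 20/3, -20/3, 455/27]; [0, 0, 0, 0, 1, -5, 10, -35/3]; [0, 0, 0, 0, 0, 1, -6, 14]; [0, 0, 0, 0, 0, 0, 1, -7]; [0, 0, 0, 0, 0, 0, 0, 1]] (rows listed top to bottom)

image of 1: 1
image of x: x - 1
image of x^2: x^2 - 2x + 2/3
image of x^3: x^3 - 3x^2 + 2x - 1/3
image of x^4: x^4 - 4x^3 + 4x^2 - (4/3)x + 13/27
image of x^5: x^5 - 5x^4 + (20/3)x^3 - (10/3)x^2 + (65/27)x - 62/81
image of x^6: x^6 - 6x^5 + 10x^4 - (20/3)x^3 + (65/9)x^2 - (124/27)x + 35/81
image of x^7: x^7 - 7x^6 + 14x^5 - (35/3)x^4 + (455/27)x^3 - (434/27)x^2 + (245/81)x - 709/729
each image's coordinates form column j of the matrix


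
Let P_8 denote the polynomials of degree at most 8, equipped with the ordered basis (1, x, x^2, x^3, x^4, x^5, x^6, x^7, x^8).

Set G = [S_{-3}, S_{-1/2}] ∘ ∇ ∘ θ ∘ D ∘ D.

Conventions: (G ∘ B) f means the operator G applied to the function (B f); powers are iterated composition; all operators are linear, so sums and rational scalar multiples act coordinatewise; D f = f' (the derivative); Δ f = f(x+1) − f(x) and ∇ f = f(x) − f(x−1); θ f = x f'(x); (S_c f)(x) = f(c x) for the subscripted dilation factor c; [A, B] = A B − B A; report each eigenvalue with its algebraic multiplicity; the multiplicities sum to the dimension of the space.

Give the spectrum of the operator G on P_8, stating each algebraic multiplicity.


λ = 0 (multiplicity 9)

image of 1: 0
image of x: 0
image of x^2: 0
image of x^3: 0
image of x^4: 0
image of x^5: 0
image of x^6: 0
image of x^7: 0
image of x^8: 0
the matrix is upper triangular; its diagonal is (0, 0, 0, 0, 0, 0, 0, 0, 0)
for a triangular matrix the eigenvalues are the diagonal entries, with algebraic multiplicity their repetition count


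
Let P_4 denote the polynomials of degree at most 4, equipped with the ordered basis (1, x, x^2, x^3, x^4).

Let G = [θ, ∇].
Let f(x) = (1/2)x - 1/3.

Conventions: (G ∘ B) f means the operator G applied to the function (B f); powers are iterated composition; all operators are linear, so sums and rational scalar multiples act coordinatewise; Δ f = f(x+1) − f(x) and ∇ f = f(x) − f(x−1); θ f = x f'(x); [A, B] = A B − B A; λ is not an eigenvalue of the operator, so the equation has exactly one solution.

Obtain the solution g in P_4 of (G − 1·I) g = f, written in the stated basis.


write g with unknown coordinates in the stated basis and equate coefficients in (G − 1·I) g = f
solving from the highest basis element down gives g = -(1/2)x + 5/6
check: G g = 1/2
so G g − 1·g = (1/2)x - 1/3 = f ✓

the image equals g(x) = -(1/2)x + 5/6


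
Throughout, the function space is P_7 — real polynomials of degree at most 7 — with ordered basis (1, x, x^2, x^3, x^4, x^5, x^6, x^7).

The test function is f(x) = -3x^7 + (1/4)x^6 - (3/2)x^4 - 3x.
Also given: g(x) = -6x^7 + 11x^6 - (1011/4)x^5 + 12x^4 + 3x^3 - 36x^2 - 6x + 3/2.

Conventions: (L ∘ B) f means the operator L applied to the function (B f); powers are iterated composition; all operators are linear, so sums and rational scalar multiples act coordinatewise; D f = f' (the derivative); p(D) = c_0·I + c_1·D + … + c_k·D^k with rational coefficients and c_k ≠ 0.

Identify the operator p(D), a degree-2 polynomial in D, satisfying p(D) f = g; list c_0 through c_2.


D^0 f = -3x^7 + (1/4)x^6 - (3/2)x^4 - 3x
D^1 f = -21x^6 + (3/2)x^5 - 6x^3 - 3
D^2 f = -126x^5 + (15/2)x^4 - 18x^2
matching coefficients of g against c_0 f + c_1 Df + … from the top degree down determines the c_i
solution: c_0 = 2, c_1 = -1/2, c_2 = 2

c_0 = 2, c_1 = -1/2, c_2 = 2


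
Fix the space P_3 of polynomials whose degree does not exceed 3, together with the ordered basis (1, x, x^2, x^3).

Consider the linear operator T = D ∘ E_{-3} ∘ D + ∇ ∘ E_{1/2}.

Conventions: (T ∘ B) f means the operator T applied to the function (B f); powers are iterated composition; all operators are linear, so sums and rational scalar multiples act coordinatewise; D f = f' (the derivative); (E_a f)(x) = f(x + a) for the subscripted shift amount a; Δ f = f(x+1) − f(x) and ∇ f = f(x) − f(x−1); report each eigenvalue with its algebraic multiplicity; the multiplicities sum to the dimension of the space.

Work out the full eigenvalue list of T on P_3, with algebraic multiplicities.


image of 1: 0
image of x: 1
image of x^2: 2x + 2
image of x^3: 3x^2 + 6x - 71/4
the matrix is upper triangular; its diagonal is (0, 0, 0, 0)
for a triangular matrix the eigenvalues are the diagonal entries, with algebraic multiplicity their repetition count

λ = 0 (multiplicity 4)


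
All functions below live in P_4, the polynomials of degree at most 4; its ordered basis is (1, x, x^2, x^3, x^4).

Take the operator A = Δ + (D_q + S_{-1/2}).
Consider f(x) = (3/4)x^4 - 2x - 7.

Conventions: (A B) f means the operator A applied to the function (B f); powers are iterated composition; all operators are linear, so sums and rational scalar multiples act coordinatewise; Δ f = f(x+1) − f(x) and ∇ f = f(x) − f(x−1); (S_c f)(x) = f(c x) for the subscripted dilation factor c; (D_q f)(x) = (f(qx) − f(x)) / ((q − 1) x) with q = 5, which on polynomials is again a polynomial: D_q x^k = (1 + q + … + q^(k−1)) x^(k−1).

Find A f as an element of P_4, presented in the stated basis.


the image equals g(x) = (3/64)x^4 + 120x^3 + (9/2)x^2 + 4x - 41/4

Δ f = 3x^3 + (9/2)x^2 + 3x - 5/4
D_q f = 117x^3 - 2
S_{-1/2} f = (3/64)x^4 + x - 7
(D_q + S_{-1/2}) f = (3/64)x^4 + 117x^3 + x - 9
(Δ + (D_q + S_{-1/2})) f = (3/64)x^4 + 120x^3 + (9/2)x^2 + 4x - 41/4


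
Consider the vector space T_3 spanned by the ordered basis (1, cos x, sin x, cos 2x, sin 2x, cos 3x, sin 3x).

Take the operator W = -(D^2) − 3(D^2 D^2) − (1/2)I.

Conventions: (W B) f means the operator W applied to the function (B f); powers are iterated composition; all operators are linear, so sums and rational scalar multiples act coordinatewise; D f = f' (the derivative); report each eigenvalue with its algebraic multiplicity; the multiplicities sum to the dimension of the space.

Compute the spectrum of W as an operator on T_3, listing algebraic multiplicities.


λ = -469/2 (multiplicity 2), λ = -89/2 (multiplicity 2), λ = -5/2 (multiplicity 2), λ = -1/2 (multiplicity 1)

image of 1: -1/2
image of cos x: -(5/2)cos x
image of sin x: -(5/2)sin x
image of cos 2x: -(89/2)cos 2x
image of sin 2x: -(89/2)sin 2x
image of cos 3x: -(469/2)cos 3x
image of sin 3x: -(469/2)sin 3x
the matrix is diagonal; its diagonal is (-1/2, -5/2, -5/2, -89/2, -89/2, -469/2, -469/2)
for a triangular matrix the eigenvalues are the diagonal entries, with algebraic multiplicity their repetition count


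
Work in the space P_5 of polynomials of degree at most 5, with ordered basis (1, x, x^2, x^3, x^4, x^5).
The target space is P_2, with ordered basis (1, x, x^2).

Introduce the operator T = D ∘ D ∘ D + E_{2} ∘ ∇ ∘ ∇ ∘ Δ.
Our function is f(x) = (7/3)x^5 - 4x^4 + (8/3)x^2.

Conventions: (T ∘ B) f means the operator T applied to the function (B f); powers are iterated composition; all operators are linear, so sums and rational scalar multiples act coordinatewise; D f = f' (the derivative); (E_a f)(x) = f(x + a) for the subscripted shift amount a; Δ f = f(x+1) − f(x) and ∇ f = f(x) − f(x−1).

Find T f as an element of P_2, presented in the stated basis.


D f = (35/3)x^4 - 16x^3 + (16/3)x
D D f = (140/3)x^3 - 48x^2 + 16/3
D D D f = 140x^2 - 96x
Δ f = (35/3)x^4 + (22/3)x^3 - (2/3)x^2 + x + 1
∇ Δ f = (140/3)x^3 - 48x^2 + (70/3)x - 8/3
∇ (∇ ∘ Δ) f = 140x^2 - 236x + 118
E_{2} ∇ (∇ ∘ Δ) f = 140x^2 + 324x + 206
(D ∘ D ∘ D + E_{2} ∘ ∇ ∘ ∇ ∘ Δ) f = 280x^2 + 228x + 206

the result is g(x) = 280x^2 + 228x + 206


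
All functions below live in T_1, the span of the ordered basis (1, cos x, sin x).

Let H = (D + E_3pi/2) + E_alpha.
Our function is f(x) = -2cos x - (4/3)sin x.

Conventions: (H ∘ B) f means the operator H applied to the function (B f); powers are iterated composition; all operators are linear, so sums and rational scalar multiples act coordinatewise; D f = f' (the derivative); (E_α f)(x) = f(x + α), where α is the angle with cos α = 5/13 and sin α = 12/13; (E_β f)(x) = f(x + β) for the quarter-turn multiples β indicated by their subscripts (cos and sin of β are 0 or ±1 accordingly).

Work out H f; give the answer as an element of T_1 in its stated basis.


the result is g(x) = -2cos x + (4/3)sin x

D f = -(4/3)cos x + 2sin x
E_3pi/2 f = (4/3)cos x - 2sin x
(D + E_3pi/2) f = 0
E_alpha f = -2cos x + (4/3)sin x
((D + E_3pi/2) + E_alpha) f = -2cos x + (4/3)sin x


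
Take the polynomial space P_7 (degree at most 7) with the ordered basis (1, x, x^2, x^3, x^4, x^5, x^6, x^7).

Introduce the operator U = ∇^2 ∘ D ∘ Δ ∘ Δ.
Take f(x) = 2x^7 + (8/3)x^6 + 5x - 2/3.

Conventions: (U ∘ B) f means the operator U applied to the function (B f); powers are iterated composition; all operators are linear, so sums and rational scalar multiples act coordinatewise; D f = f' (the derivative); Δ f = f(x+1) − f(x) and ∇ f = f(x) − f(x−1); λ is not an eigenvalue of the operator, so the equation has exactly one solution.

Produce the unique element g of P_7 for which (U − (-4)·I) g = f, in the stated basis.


write g with unknown coordinates in the stated basis and equate coefficients in (U − (-4)·I) g = f
solving from the highest basis element down gives g = (1/2)x^7 + (2/3)x^6 - 315x^2 - (475/4)x - 631/6
check: U g = 1260x^2 + 480x + 420
so U g − (-4)·g = 2x^7 + (8/3)x^6 + 5x - 2/3 = f ✓

the image equals g(x) = (1/2)x^7 + (2/3)x^6 - 315x^2 - (475/4)x - 631/6


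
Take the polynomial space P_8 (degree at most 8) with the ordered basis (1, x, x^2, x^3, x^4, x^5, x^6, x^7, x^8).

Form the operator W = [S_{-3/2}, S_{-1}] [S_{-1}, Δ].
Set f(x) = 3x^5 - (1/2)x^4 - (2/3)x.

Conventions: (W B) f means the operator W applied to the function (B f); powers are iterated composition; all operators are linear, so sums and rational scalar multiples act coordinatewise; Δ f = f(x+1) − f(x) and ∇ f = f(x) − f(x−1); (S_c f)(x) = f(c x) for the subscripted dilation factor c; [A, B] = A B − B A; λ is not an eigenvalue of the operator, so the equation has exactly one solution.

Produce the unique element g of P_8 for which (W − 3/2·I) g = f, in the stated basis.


write g with unknown coordinates in the stated basis and equate coefficients in (W − 3/2·I) g = f
solving from the highest basis element down gives g = -2x^5 + (1/3)x^4 + (4/9)x
check: W g = 0
so W g − 3/2·g = 3x^5 - (1/2)x^4 - (2/3)x = f ✓

the result is g(x) = -2x^5 + (1/3)x^4 + (4/9)x


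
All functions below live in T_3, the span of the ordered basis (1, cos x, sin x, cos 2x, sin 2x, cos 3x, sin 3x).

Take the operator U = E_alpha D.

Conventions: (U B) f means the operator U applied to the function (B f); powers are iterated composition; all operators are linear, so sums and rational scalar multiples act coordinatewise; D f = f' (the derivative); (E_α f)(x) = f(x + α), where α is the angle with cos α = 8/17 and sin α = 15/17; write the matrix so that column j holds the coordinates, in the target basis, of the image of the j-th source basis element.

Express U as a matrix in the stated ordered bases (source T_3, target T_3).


image of 1: 0
image of cos x: -(15/17)cos x - (8/17)sin x
image of sin x: (8/17)cos x - (15/17)sin x
image of cos 2x: -(480/289)cos 2x + (322/289)sin 2x
image of sin 2x: -(322/289)cos 2x - (480/289)sin 2x
image of cos 3x: (1485/4913)cos 3x + (14664/4913)sin 3x
image of sin 3x: -(14664/4913)cos 3x + (1485/4913)sin 3x
each image's coordinates form column j of the matrix

the matrix is [[0, 0, 0, 0, 0, 0, 0]; [0, -15/17, 8/17, 0, 0, 0, 0]; [0, -8/17, -15/17, 0, 0, 0, 0]; [0, 0, 0, -480/289, -322/289, 0, 0]; [0, 0, 0, 322/289, -480/289, 0, 0]; [0, 0, 0, 0, 0, 1485/4913, -14664/4913]; [0, 0, 0, 0, 0, 14664/4913, 1485/4913]] (rows listed top to bottom)


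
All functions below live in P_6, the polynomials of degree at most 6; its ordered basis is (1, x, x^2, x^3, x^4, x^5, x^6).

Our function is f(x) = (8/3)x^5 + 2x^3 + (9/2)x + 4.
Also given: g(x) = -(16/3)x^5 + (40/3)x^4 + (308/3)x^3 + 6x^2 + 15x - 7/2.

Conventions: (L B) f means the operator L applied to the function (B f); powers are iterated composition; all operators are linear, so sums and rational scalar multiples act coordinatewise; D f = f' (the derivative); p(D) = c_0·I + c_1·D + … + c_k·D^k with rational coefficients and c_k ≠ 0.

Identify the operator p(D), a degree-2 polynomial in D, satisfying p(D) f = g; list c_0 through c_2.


c_0 = -2, c_1 = 1, c_2 = 2

D^0 f = (8/3)x^5 + 2x^3 + (9/2)x + 4
D^1 f = (40/3)x^4 + 6x^2 + 9/2
D^2 f = (160/3)x^3 + 12x
matching coefficients of g against c_0 f + c_1 Df + … from the top degree down determines the c_i
solution: c_0 = -2, c_1 = 1, c_2 = 2


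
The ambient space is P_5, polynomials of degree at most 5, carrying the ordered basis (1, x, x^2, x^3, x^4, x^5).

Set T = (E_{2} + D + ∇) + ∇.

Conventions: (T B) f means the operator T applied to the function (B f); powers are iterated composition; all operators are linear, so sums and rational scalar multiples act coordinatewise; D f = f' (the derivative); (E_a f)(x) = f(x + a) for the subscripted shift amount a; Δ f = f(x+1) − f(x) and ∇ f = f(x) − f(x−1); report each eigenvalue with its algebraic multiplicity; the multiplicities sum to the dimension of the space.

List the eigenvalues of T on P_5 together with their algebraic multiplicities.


image of 1: 1
image of x: x + 5
image of x^2: x^2 + 10x + 2
image of x^3: x^3 + 15x^2 + 6x + 10
image of x^4: x^4 + 20x^3 + 12x^2 + 40x + 14
image of x^5: x^5 + 25x^4 + 20x^3 + 100x^2 + 70x + 34
the matrix is upper triangular; its diagonal is (1, 1, 1, 1, 1, 1)
for a triangular matrix the eigenvalues are the diagonal entries, with algebraic multiplicity their repetition count

λ = 1 (multiplicity 6)


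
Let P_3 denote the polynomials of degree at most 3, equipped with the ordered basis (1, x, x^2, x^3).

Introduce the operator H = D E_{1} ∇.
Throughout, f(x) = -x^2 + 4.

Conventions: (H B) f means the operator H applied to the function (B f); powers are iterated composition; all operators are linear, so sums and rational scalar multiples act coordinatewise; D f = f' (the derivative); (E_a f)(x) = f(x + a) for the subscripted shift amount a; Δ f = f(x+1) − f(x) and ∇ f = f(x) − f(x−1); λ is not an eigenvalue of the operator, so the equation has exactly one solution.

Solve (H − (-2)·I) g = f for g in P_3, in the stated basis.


the result is g(x) = -(1/2)x^2 + 5/2

write g with unknown coordinates in the stated basis and equate coefficients in (H − (-2)·I) g = f
solving from the highest basis element down gives g = -(1/2)x^2 + 5/2
check: H g = -1
so H g − (-2)·g = -x^2 + 4 = f ✓


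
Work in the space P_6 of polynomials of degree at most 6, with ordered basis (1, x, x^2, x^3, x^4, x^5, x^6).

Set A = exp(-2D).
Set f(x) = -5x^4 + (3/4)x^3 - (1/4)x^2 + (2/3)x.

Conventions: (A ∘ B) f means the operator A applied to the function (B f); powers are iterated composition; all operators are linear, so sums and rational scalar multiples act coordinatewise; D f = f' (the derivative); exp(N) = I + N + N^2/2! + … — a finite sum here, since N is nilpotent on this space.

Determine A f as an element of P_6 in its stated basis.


the image equals g(x) = -5x^4 + (163/4)x^3 - (499/4)x^2 + (512/3)x - 265/3

order-1 term: 40x^3 - (9/2)x^2 + x - 4/3
order-2 term: -120x^2 + 9x - 1
order-3 term: 160x - 6
order-4 term: -80
the series for exp(-2D) f terminates at order 4
exp(-2D) f = -5x^4 + (163/4)x^3 - (499/4)x^2 + (512/3)x - 265/3


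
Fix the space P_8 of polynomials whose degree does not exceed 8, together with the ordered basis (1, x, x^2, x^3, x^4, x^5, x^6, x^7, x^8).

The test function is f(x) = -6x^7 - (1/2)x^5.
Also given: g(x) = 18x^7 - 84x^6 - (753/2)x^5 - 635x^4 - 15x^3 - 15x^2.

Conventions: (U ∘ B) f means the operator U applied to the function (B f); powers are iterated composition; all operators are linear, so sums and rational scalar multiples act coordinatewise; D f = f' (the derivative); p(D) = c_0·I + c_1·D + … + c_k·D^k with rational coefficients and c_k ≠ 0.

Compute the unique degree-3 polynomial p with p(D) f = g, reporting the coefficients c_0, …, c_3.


D^0 f = -6x^7 - (1/2)x^5
D^1 f = -42x^6 - (5/2)x^4
D^2 f = -252x^5 - 10x^3
D^3 f = -1260x^4 - 30x^2
matching coefficients of g against c_0 f + c_1 Df + … from the top degree down determines the c_i
solution: c_0 = -3, c_1 = 2, c_2 = 3/2, c_3 = 1/2

p(D) = -3·I + 2·D + (3/2)·D^2 + (1/2)·D^3, i.e. c_0 = -3, c_1 = 2, c_2 = 3/2, c_3 = 1/2


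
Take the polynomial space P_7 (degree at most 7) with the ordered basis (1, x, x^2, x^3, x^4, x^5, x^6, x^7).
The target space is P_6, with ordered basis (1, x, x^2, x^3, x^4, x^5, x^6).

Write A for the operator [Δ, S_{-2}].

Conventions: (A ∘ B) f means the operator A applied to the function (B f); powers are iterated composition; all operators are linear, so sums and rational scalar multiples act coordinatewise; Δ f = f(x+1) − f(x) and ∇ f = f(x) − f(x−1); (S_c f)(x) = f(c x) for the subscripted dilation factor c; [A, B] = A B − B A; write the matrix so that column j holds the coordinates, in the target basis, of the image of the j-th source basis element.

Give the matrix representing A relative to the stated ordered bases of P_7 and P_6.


the matrix is [[0, -3, 3, -9, 15, -33, 63, -129]; [0, 0, 12, -18, 72, -150, 396, -882]; [0, 0, 0, -36, 72, -360, 900, -2772]; [0, 0, 0, 0, 96, -240, 1440, -4200]; [0, 0, 0, 0, 0, -240, 720, -5040]; [0, 0, 0, 0, 0, 0, 576, -2016]; [0, 0, 0, 0, 0, 0, 0, -1344]] (rows listed top to bottom)

image of 1: 0
image of x: -3
image of x^2: 12x + 3
image of x^3: -36x^2 - 18x - 9
image of x^4: 96x^3 + 72x^2 + 72x + 15
image of x^5: -240x^4 - 240x^3 - 360x^2 - 150x - 33
image of x^6: 576x^5 + 720x^4 + 1440x^3 + 900x^2 + 396x + 63
image of x^7: -1344x^6 - 2016x^5 - 5040x^4 - 4200x^3 - 2772x^2 - 882x - 129
each image's coordinates form column j of the matrix


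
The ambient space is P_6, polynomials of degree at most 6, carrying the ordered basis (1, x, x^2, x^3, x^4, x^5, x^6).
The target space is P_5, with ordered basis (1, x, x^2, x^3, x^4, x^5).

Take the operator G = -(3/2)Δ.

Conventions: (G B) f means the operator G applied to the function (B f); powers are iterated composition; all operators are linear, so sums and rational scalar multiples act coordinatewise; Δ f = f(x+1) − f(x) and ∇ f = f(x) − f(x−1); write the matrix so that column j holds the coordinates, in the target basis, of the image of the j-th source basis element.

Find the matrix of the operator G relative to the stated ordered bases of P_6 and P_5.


image of 1: 0
image of x: -3/2
image of x^2: -3x - 3/2
image of x^3: -(9/2)x^2 - (9/2)x - 3/2
image of x^4: -6x^3 - 9x^2 - 6x - 3/2
image of x^5: -(15/2)x^4 - 15x^3 - 15x^2 - (15/2)x - 3/2
image of x^6: -9x^5 - (45/2)x^4 - 30x^3 - (45/2)x^2 - 9x - 3/2
each image's coordinates form column j of the matrix

the matrix is [[0, -3/2, -3/2, -3/2, -3/2, -3/2, -3/2]; [0, 0, -3, -9/2, -6, -15/2, -9]; [0, 0, 0, -9/2, -9, -15, -45/2]; [0, 0, 0, 0, -6, -15, -30]; [0, 0, 0, 0, 0, -15/2, -45/2]; [0, 0, 0, 0, 0, 0, -9]] (rows listed top to bottom)


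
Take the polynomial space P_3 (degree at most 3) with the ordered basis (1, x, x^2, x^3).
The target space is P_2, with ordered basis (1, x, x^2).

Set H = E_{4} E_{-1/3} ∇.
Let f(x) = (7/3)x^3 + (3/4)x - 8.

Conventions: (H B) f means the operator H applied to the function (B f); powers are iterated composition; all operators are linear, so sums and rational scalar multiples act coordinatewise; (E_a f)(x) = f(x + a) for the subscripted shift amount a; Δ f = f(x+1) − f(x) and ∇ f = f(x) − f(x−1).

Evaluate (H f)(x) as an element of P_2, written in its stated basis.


∇ f = 7x^2 - 7x + 37/12
E_{-1/3} ∇ f = 7x^2 - (35/3)x + 223/36
E_{4} E_{-1/3} ∇ f = 7x^2 + (133/3)x + 2575/36

g(x) = 7x^2 + (133/3)x + 2575/36


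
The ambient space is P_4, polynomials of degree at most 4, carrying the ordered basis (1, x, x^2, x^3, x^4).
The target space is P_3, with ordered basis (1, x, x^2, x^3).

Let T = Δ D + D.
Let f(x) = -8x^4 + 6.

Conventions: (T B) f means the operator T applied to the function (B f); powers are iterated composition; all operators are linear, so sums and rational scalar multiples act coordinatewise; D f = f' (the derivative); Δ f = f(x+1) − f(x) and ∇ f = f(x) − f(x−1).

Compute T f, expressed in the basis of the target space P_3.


the result is g(x) = -32x^3 - 96x^2 - 96x - 32

D f = -32x^3
Δ D f = -96x^2 - 96x - 32
D f = -32x^3
(Δ D + D) f = -32x^3 - 96x^2 - 96x - 32


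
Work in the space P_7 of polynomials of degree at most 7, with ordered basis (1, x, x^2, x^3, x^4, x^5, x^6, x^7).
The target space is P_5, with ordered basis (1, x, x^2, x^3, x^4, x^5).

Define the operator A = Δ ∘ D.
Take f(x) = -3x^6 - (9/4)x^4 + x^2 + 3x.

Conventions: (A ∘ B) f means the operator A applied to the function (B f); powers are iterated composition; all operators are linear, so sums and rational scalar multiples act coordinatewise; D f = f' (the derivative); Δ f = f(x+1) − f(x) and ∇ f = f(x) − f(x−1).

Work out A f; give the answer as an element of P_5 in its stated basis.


D f = -18x^5 - 9x^3 + 2x + 3
Δ D f = -90x^4 - 180x^3 - 207x^2 - 117x - 25

the result is g(x) = -90x^4 - 180x^3 - 207x^2 - 117x - 25


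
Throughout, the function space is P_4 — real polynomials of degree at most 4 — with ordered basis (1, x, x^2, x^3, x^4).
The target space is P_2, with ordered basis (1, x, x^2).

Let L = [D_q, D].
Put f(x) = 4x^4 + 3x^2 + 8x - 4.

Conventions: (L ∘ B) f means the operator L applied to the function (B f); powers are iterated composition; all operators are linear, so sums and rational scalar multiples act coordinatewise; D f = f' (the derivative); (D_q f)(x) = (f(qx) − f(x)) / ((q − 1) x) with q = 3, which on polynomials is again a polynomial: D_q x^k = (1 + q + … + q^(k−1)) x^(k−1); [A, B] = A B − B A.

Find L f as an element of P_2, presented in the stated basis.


D f = 16x^3 + 6x + 8
D_q D f = 208x^2 + 6
D_q f = 160x^3 + 12x + 8
D D_q f = 480x^2 + 12
[D_q, D] f = -272x^2 - 6

the result is g(x) = -272x^2 - 6


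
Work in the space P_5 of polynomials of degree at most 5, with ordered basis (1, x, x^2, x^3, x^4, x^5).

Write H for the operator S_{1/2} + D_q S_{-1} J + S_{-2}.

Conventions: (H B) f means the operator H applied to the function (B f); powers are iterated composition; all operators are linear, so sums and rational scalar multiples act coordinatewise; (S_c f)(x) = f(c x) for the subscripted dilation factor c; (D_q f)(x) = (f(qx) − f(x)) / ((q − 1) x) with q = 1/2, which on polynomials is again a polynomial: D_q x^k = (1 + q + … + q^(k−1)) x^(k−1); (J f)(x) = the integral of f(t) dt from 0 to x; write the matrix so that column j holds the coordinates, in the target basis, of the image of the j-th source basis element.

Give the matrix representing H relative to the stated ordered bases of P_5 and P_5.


the matrix is [[1, 0, 0, 0, 0, 0]; [0, -3/4, 0, 0, 0, 0]; [0, 0, 11/3, 0, 0, 0]; [0, 0, 0, -237/32, 0, 0]; [0, 0, 0, 0, 627/40, 0]; [0, 0, 0, 0, 0, -2025/64]] (rows listed top to bottom)

image of 1: 1
image of x: -(3/4)x
image of x^2: (11/3)x^2
image of x^3: -(237/32)x^3
image of x^4: (627/40)x^4
image of x^5: -(2025/64)x^5
each image's coordinates form column j of the matrix


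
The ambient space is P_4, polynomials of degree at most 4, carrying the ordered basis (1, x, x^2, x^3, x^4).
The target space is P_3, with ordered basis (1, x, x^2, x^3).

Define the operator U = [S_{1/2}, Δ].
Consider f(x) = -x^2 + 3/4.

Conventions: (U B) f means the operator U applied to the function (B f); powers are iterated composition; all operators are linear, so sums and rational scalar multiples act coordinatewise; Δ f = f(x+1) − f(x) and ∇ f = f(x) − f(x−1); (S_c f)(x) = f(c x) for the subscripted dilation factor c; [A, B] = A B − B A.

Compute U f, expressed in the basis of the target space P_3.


Δ f = -2x - 1
S_{1/2} Δ f = -x - 1
S_{1/2} f = -(1/4)x^2 + 3/4
Δ S_{1/2} f = -(1/2)x - 1/4
[S_{1/2}, Δ] f = -(1/2)x - 3/4

the result is g(x) = -(1/2)x - 3/4


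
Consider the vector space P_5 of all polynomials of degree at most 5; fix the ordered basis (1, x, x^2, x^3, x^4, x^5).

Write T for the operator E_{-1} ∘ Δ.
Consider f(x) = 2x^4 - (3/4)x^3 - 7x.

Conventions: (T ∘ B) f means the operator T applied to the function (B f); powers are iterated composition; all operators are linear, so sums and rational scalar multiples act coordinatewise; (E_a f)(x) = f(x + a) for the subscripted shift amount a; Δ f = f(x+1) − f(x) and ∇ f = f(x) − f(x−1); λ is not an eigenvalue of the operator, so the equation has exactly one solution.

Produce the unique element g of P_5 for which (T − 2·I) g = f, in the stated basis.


write g with unknown coordinates in the stated basis and equate coefficients in (T − 2·I) g = f
solving from the highest basis element down gives g = -x^4 - (13/8)x^3 + (9/16)x^2 + (9/2)x + 53/32
check: T g = -4x^3 + (9/8)x^2 + 2x + 53/16
so T g − 2·g = 2x^4 - (3/4)x^3 - 7x = f ✓

g(x) = -x^4 - (13/8)x^3 + (9/16)x^2 + (9/2)x + 53/32


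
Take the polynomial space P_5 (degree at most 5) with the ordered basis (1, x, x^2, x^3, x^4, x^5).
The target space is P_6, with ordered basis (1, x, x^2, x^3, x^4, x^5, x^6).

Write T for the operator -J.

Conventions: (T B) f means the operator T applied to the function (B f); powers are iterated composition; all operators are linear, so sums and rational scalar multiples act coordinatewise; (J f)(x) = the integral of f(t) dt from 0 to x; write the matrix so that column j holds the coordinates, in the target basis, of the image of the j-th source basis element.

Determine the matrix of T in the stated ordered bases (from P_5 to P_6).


image of 1: -x
image of x: -(1/2)x^2
image of x^2: -(1/3)x^3
image of x^3: -(1/4)x^4
image of x^4: -(1/5)x^5
image of x^5: -(1/6)x^6
each image's coordinates form column j of the matrix

the matrix is [[0, 0, 0, 0, 0, 0]; [-1, 0, 0, 0, 0, 0]; [0, -1/2, 0, 0, 0, 0]; [0, 0, -1/3, 0, 0, 0]; [0, 0, 0, -1/4, 0, 0]; [0, 0, 0, 0, -1/5, 0]; [0, 0, 0, 0, 0, -1/6]] (rows listed top to bottom)


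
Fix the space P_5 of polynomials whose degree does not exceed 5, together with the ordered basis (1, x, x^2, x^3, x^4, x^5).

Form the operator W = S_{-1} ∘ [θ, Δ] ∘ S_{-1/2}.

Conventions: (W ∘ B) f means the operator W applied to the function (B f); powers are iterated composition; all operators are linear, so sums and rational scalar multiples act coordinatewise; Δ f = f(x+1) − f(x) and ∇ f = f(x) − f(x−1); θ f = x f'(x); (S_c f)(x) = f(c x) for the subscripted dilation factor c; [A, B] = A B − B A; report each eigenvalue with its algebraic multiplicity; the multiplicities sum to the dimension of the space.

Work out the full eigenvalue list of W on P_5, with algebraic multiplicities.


λ = 0 (multiplicity 6)

image of 1: 0
image of x: 1/2
image of x^2: (1/2)x - 1/2
image of x^3: (3/8)x^2 - (3/4)x + 3/8
image of x^4: (1/4)x^3 - (3/4)x^2 + (3/4)x - 1/4
image of x^5: (5/32)x^4 - (5/8)x^3 + (15/16)x^2 - (5/8)x + 5/32
the matrix is upper triangular; its diagonal is (0, 0, 0, 0, 0, 0)
for a triangular matrix the eigenvalues are the diagonal entries, with algebraic multiplicity their repetition count


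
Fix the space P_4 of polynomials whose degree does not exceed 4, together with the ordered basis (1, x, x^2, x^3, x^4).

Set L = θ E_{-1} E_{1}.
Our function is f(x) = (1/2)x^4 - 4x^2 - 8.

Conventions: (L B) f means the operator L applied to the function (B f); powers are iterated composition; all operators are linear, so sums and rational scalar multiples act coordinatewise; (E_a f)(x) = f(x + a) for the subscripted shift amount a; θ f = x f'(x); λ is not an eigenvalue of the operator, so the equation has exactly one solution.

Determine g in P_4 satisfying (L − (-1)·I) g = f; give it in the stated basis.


the image equals g(x) = (1/10)x^4 - (4/3)x^2 - 8

write g with unknown coordinates in the stated basis and equate coefficients in (L − (-1)·I) g = f
solving from the highest basis element down gives g = (1/10)x^4 - (4/3)x^2 - 8
check: L g = (2/5)x^4 - (8/3)x^2
so L g − (-1)·g = (1/2)x^4 - 4x^2 - 8 = f ✓


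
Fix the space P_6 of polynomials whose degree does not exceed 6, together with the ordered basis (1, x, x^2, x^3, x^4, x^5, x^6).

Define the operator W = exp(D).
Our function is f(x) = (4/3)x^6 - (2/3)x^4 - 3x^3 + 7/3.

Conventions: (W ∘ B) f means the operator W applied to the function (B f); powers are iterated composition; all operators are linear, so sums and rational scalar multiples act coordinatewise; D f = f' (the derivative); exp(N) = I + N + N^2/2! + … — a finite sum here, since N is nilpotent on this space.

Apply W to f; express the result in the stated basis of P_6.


the result is g(x) = (4/3)x^6 + 8x^5 + (58/3)x^4 + 21x^3 + 7x^2 - (11/3)x

order-1 term: 8x^5 - (8/3)x^3 - 9x^2
order-2 term: 20x^4 - 4x^2 - 9x
order-3 term: (80/3)x^3 - (8/3)x - 3
order-4 term: 20x^2 - 2/3
order-5 term: 8x
order-6 term: 4/3
the series for exp(D) f terminates at order 6
exp(D) f = (4/3)x^6 + 8x^5 + (58/3)x^4 + 21x^3 + 7x^2 - (11/3)x


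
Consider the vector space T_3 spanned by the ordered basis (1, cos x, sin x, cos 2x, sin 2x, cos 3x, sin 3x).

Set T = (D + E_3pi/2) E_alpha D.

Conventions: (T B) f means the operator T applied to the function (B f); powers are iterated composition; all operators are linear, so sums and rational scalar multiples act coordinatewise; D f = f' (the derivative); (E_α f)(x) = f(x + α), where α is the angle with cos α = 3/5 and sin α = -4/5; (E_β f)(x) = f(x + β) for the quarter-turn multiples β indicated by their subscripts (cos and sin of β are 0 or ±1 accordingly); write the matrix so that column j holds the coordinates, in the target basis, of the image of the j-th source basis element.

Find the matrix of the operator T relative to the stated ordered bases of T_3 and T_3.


image of 1: 0
image of cos x: 0
image of sin x: 0
image of cos 2x: -(4/5)cos 2x - (22/5)sin 2x
image of sin 2x: (22/5)cos 2x - (4/5)sin 2x
image of cos 3x: (1404/125)cos 3x - (528/125)sin 3x
image of sin 3x: (528/125)cos 3x + (1404/125)sin 3x
each image's coordinates form column j of the matrix

the matrix is [[0, 0, 0, 0, 0, 0, 0]; [0, 0, 0, 0, 0, 0, 0]; [0, 0, 0, 0, 0, 0, 0]; [0, 0, 0, -4/5, 22/5, 0, 0]; [0, 0, 0, -22/5, -4/5, 0, 0]; [0, 0, 0, 0, 0, 1404/125, 528/125]; [0, 0, 0, 0, 0, -528/125, 1404/125]] (rows listed top to bottom)


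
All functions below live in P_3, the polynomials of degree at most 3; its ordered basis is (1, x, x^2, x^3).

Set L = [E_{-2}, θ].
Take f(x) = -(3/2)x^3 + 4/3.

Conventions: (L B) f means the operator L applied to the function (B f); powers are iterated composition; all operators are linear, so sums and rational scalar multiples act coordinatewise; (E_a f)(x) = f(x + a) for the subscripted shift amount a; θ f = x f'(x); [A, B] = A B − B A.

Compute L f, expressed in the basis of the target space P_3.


g(x) = 9x^2 - 36x + 36

θ f = -(9/2)x^3
E_{-2} θ f = -(9/2)x^3 + 27x^2 - 54x + 36
E_{-2} f = -(3/2)x^3 + 9x^2 - 18x + 40/3
θ E_{-2} f = -(9/2)x^3 + 18x^2 - 18x
[E_{-2}, θ] f = 9x^2 - 36x + 36


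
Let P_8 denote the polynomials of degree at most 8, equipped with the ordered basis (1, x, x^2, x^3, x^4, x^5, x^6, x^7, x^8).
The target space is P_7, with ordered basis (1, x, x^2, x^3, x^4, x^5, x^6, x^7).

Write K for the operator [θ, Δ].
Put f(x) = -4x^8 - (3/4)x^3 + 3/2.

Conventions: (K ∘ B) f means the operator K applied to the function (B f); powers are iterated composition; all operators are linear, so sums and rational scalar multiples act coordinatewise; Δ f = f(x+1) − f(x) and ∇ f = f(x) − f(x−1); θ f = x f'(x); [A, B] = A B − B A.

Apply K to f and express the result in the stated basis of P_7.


the image equals g(x) = 32x^7 + 224x^6 + 672x^5 + 1120x^4 + 1120x^3 + (2697/4)x^2 + (457/2)x + 137/4

Δ f = -32x^7 - 112x^6 - 224x^5 - 280x^4 - 224x^3 - (457/4)x^2 - (137/4)x - 19/4
θ Δ f = -224x^7 - 672x^6 - 1120x^5 - 1120x^4 - 672x^3 - (457/2)x^2 - (137/4)x
θ f = -32x^8 - (9/4)x^3
Δ θ f = -256x^7 - 896x^6 - 1792x^5 - 2240x^4 - 1792x^3 - (3611/4)x^2 - (1051/4)x - 137/4
[θ, Δ] f = 32x^7 + 224x^6 + 672x^5 + 1120x^4 + 1120x^3 + (2697/4)x^2 + (457/2)x + 137/4


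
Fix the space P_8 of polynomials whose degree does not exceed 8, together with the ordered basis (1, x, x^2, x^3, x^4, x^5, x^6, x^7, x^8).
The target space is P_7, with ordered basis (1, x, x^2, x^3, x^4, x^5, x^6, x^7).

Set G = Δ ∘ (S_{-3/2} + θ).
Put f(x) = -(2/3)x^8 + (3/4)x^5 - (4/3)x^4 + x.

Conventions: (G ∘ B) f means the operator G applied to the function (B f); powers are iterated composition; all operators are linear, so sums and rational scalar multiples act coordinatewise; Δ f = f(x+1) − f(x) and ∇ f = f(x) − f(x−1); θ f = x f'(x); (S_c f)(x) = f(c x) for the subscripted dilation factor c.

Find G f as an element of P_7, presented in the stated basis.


g(x) = -(8609/48)x^7 - (60263/96)x^6 - (60263/48)x^5 - (606365/384)x^4 - (84689/64)x^3 - (138181/192)x^2 - (30389/128)x - 3547/96

S_{-3/2} f = -(2187/128)x^8 - (729/128)x^5 - (27/4)x^4 - (3/2)x
θ f = -(16/3)x^8 + (15/4)x^5 - (16/3)x^4 + x
(S_{-3/2} + θ) f = -(8609/384)x^8 - (249/128)x^5 - (145/12)x^4 - (1/2)x
Δ (S_{-3/2} + θ) f = -(8609/48)x^7 - (60263/96)x^6 - (60263/48)x^5 - (606365/384)x^4 - (84689/64)x^3 - (138181/192)x^2 - (30389/128)x - 3547/96


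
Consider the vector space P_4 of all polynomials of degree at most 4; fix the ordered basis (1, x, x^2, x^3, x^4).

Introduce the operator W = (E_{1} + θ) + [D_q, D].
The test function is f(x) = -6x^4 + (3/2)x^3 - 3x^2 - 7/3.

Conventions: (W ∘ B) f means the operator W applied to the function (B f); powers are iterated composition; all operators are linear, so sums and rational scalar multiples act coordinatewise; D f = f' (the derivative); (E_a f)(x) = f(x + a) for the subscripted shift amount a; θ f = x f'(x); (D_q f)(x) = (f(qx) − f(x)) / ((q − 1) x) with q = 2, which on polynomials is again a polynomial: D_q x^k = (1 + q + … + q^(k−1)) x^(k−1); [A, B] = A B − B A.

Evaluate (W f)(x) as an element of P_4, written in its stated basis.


E_{1} f = -6x^4 - (45/2)x^3 - (69/2)x^2 - (51/2)x - 59/6
θ f = -24x^4 + (9/2)x^3 - 6x^2
(E_{1} + θ) f = -30x^4 - 18x^3 - (81/2)x^2 - (51/2)x - 59/6
D f = -24x^3 + (9/2)x^2 - 6x
D_q D f = -168x^2 + (27/2)x - 6
D_q f = -90x^3 + (21/2)x^2 - 9x
D D_q f = -270x^2 + 21x - 9
[D_q, D] f = 102x^2 - (15/2)x + 3
((E_{1} + θ) + [D_q, D]) f = -30x^4 - 18x^3 + (123/2)x^2 - 33x - 41/6

g(x) = -30x^4 - 18x^3 + (123/2)x^2 - 33x - 41/6


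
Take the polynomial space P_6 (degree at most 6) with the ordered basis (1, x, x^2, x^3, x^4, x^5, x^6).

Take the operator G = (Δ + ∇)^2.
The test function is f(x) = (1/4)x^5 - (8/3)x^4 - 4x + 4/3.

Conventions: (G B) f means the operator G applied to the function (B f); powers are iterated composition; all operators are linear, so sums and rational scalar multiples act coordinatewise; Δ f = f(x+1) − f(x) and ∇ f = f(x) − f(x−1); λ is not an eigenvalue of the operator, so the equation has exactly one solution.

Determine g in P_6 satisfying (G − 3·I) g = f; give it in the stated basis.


write g with unknown coordinates in the stated basis and equate coefficients in (G − 3·I) g = f
solving from the highest basis element down gives g = -(1/12)x^5 + (8/9)x^4 - (20/9)x^3 + (128/9)x^2 - (188/9)x + 1268/27
check: G g = -(20/3)x^3 + (128/3)x^2 - (200/3)x + 1280/9
so G g − 3·g = (1/4)x^5 - (8/3)x^4 - 4x + 4/3 = f ✓

g(x) = -(1/12)x^5 + (8/9)x^4 - (20/9)x^3 + (128/9)x^2 - (188/9)x + 1268/27


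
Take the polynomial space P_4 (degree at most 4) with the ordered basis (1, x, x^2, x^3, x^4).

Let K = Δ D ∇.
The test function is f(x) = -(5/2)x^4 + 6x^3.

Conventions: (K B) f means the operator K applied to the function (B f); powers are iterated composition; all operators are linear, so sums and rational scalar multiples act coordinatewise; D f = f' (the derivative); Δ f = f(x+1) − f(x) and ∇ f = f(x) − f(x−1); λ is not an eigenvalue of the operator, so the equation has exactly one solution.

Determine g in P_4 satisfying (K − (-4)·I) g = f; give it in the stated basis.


the image equals g(x) = -(5/8)x^4 + (3/2)x^3 + (15/4)x - 9/4

write g with unknown coordinates in the stated basis and equate coefficients in (K − (-4)·I) g = f
solving from the highest basis element down gives g = -(5/8)x^4 + (3/2)x^3 + (15/4)x - 9/4
check: K g = -15x + 9
so K g − (-4)·g = -(5/2)x^4 + 6x^3 = f ✓


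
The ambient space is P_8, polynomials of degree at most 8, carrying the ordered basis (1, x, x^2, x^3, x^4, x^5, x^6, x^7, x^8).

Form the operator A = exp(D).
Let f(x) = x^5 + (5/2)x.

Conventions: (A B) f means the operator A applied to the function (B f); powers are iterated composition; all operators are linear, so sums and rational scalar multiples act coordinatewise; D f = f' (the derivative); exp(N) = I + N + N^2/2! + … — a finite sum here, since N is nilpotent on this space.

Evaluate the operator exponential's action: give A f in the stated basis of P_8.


order-1 term: 5x^4 + 5/2
order-2 term: 10x^3
order-3 term: 10x^2
order-4 term: 5x
order-5 term: 1
the series for exp(D) f terminates at order 5
exp(D) f = x^5 + 5x^4 + 10x^3 + 10x^2 + (15/2)x + 7/2

the image equals g(x) = x^5 + 5x^4 + 10x^3 + 10x^2 + (15/2)x + 7/2


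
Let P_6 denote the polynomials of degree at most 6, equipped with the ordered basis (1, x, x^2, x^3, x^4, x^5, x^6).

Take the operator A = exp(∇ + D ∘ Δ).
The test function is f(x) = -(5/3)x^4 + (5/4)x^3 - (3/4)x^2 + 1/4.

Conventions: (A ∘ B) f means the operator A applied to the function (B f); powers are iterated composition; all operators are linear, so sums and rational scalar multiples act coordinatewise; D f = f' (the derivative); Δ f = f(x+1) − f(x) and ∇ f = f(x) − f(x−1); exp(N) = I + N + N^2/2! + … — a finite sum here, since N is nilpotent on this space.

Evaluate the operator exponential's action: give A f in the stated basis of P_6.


order-1 term: -(20/3)x^3 - (25/4)x^2 - (293/12)x - 3/4
order-2 term: -10x^2 - (65/4)x - 86/3
order-3 term: -(20/3)x - 35/4
order-4 term: -5/3
the series for exp(∇ + D ∘ Δ) f terminates at order 4
exp(∇ + D ∘ Δ) f = -(5/3)x^4 - (65/12)x^3 - 17x^2 - (142/3)x - 475/12

the image equals g(x) = -(5/3)x^4 - (65/12)x^3 - 17x^2 - (142/3)x - 475/12


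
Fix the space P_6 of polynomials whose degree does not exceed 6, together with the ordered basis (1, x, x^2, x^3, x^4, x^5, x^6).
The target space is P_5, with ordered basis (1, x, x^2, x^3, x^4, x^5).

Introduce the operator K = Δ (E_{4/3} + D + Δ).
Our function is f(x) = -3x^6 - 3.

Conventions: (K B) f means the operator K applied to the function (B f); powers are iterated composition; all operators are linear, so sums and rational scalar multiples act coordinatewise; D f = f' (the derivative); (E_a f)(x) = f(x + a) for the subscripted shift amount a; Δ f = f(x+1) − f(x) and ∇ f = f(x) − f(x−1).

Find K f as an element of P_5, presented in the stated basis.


E_{4/3} f = -3x^6 - 24x^5 - 80x^4 - (1280/9)x^3 - (1280/9)x^2 - (2048/27)x - 4825/243
D f = -18x^5
Δ f = -18x^5 - 45x^4 - 60x^3 - 45x^2 - 18x - 3
(E_{4/3} + D + Δ) f = -3x^6 - 60x^5 - 125x^4 - (1820/9)x^3 - (1685/9)x^2 - (2534/27)x - 5554/243
Δ (E_{4/3} + D + Δ) f = -18x^5 - 345x^4 - 1160x^3 - (6005/3)x^2 - (16192/9)x - 18125/27

the result is g(x) = -18x^5 - 345x^4 - 1160x^3 - (6005/3)x^2 - (16192/9)x - 18125/27
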